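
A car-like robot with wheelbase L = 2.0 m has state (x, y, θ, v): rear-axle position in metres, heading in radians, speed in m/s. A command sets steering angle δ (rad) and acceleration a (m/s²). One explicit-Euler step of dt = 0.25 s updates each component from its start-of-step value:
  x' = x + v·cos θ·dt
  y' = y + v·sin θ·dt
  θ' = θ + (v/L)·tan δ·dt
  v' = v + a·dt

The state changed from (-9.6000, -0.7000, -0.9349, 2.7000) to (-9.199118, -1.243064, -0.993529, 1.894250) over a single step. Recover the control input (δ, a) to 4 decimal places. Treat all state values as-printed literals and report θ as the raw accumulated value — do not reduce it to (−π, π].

δ = -0.1720, a = -3.2230

a = (v'−v)/dt = (-0.805750)/0.25 = -3.2230
Δθ = θ'−θ = -0.058629;  (v·dt/L) = 2.7000·0.25/2.0 = 0.337500
tan δ = Δθ·L/(v·dt) = -0.173716  →  δ = -0.1720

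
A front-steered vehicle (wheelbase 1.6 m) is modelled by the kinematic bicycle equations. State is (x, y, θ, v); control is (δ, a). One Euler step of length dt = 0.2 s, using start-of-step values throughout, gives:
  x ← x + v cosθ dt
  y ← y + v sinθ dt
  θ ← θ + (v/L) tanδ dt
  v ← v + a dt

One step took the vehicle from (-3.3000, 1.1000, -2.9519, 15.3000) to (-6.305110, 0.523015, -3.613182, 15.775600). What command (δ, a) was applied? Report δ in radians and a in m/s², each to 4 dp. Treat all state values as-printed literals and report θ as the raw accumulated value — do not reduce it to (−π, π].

a = (v'−v)/dt = (0.475600)/0.2 = 2.3780
Δθ = θ'−θ = -0.661282;  (v·dt/L) = 15.3000·0.2/1.6 = 1.912500
tan δ = Δθ·L/(v·dt) = -0.345768  →  δ = -0.3329

δ = -0.3329, a = 2.3780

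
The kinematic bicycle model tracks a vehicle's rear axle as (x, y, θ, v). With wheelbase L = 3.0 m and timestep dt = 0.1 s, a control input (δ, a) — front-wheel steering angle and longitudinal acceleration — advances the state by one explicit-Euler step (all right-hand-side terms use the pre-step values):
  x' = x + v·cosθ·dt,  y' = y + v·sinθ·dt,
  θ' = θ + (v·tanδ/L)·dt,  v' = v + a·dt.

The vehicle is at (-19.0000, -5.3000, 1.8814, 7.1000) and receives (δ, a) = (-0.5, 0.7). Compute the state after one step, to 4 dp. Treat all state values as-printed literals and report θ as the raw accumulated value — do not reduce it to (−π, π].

(-19.2170, -4.6240, 1.7521, 7.1700)

x' = -19.0000 + 7.1000·cos(1.8814)·0.1 = -19.2170
y' = -5.3000 + 7.1000·sin(1.8814)·0.1 = -4.6240
θ' = 1.8814 + (7.1000/3.0)·tan(-0.5)·0.1 = 1.7521
v' = 7.1000 + 0.7000·0.1 = 7.1700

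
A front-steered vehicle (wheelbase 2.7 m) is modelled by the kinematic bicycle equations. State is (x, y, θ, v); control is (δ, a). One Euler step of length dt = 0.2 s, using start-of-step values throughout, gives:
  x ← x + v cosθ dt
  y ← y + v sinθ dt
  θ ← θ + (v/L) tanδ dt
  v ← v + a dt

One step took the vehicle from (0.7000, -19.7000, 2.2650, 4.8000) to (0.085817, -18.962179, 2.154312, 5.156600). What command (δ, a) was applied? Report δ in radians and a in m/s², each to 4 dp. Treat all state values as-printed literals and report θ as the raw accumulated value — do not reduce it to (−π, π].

δ = -0.3018, a = 1.7830

a = (v'−v)/dt = (0.356600)/0.2 = 1.7830
Δθ = θ'−θ = -0.110688;  (v·dt/L) = 4.8000·0.2/2.7 = 0.355556
tan δ = Δθ·L/(v·dt) = -0.311310  →  δ = -0.3018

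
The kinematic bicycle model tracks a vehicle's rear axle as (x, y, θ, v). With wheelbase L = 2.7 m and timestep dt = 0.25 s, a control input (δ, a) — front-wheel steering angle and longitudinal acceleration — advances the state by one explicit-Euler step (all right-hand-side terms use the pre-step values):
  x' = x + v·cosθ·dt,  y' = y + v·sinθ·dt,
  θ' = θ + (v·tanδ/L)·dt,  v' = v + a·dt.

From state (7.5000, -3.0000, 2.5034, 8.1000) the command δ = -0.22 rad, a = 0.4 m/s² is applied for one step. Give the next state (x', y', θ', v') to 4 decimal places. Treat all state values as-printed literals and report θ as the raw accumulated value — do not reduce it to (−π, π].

(5.8736, -1.7936, 2.3357, 8.2000)

x' = 7.5000 + 8.1000·cos(2.5034)·0.25 = 5.8736
y' = -3.0000 + 8.1000·sin(2.5034)·0.25 = -1.7936
θ' = 2.5034 + (8.1000/2.7)·tan(-0.22)·0.25 = 2.3357
v' = 8.1000 + 0.4000·0.25 = 8.2000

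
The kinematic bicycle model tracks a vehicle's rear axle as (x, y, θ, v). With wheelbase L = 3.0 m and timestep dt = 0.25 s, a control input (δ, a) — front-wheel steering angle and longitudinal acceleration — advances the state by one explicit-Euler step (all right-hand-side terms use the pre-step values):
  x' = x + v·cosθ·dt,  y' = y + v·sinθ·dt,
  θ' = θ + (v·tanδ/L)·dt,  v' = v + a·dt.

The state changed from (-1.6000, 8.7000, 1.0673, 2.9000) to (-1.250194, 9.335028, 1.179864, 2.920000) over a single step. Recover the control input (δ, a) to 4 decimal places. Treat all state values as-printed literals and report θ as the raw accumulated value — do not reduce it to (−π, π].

δ = 0.4359, a = 0.0800

a = (v'−v)/dt = (0.020000)/0.25 = 0.0800
Δθ = θ'−θ = 0.112564;  (v·dt/L) = 2.9000·0.25/3.0 = 0.241667
tan δ = Δθ·L/(v·dt) = 0.465782  →  δ = 0.4359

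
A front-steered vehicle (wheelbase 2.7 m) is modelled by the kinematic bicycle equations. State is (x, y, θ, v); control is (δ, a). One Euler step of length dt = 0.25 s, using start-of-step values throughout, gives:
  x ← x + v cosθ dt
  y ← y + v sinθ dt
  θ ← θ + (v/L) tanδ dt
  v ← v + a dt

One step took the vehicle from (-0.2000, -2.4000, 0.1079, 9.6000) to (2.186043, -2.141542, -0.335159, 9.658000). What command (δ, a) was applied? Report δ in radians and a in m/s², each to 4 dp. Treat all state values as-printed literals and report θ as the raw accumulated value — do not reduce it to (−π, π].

δ = -0.4624, a = 0.2320

a = (v'−v)/dt = (0.058000)/0.25 = 0.2320
Δθ = θ'−θ = -0.443059;  (v·dt/L) = 9.6000·0.25/2.7 = 0.888889
tan δ = Δθ·L/(v·dt) = -0.498441  →  δ = -0.4624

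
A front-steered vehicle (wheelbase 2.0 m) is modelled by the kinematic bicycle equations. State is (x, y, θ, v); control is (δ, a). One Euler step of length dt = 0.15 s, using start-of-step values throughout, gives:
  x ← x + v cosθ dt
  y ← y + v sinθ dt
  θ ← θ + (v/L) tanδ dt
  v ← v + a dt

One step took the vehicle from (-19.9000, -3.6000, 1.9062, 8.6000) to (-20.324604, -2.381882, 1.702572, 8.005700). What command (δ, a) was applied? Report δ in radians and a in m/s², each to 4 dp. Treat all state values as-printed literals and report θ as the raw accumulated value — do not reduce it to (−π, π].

a = (v'−v)/dt = (-0.594300)/0.15 = -3.9620
Δθ = θ'−θ = -0.203628;  (v·dt/L) = 8.6000·0.15/2.0 = 0.645000
tan δ = Δθ·L/(v·dt) = -0.315702  →  δ = -0.3058

δ = -0.3058, a = -3.9620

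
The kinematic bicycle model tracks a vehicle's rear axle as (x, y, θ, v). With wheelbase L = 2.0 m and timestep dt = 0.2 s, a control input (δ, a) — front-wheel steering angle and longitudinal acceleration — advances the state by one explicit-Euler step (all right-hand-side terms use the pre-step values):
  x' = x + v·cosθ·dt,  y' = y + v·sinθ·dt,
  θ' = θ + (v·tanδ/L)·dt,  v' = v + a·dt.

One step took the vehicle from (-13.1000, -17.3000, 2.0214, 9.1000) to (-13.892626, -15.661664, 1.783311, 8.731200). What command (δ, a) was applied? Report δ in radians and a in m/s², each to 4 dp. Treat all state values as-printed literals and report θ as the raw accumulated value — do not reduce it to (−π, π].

a = (v'−v)/dt = (-0.368800)/0.2 = -1.8440
Δθ = θ'−θ = -0.238089;  (v·dt/L) = 9.1000·0.2/2.0 = 0.910000
tan δ = Δθ·L/(v·dt) = -0.261636  →  δ = -0.2559

δ = -0.2559, a = -1.8440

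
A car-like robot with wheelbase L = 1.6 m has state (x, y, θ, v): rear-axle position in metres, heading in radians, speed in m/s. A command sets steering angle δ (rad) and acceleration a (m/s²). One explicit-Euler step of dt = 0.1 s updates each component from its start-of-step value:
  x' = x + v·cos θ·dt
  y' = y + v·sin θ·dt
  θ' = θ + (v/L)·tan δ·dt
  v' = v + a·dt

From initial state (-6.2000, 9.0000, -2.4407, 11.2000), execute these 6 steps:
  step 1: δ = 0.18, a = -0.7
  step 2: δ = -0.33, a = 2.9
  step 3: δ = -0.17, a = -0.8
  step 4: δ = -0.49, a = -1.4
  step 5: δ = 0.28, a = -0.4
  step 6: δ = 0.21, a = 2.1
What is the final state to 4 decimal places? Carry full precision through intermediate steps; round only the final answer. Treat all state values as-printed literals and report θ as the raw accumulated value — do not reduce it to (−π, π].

after step 1 (δ=0.18, a=-0.7): (-7.055979, 8.277712, -2.313321, 11.130000)
after step 2 (δ=-0.33, a=2.9): (-7.808534, 7.457694, -2.551590, 11.420000)
after step 3 (δ=-0.17, a=-0.8): (-8.757467, 6.822327, -2.674110, 11.340000)
after step 4 (δ=-0.49, a=-1.4): (-9.769795, 6.311301, -3.052149, 11.200000)
after step 5 (δ=0.28, a=-0.4): (-10.885318, 6.211258, -2.850861, 11.160000)
after step 6 (δ=0.21, a=2.1): (-11.954484, 5.891353, -2.702194, 11.370000)

(-11.9545, 5.8914, -2.7022, 11.3700)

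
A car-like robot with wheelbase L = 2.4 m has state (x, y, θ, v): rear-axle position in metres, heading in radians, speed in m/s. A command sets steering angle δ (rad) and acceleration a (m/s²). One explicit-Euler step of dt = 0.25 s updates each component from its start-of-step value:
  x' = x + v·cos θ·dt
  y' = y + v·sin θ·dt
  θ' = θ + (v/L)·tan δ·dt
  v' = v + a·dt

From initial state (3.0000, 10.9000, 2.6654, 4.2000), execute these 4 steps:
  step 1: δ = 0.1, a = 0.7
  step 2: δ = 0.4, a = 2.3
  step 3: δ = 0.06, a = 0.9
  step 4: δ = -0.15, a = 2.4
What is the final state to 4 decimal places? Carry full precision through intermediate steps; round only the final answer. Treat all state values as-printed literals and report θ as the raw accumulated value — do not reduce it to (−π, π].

after step 1 (δ=0.1, a=0.7): (2.066816, 11.381319, 2.709296, 4.375000)
after step 2 (δ=0.4, a=2.3): (1.073684, 11.839553, 2.901976, 4.950000)
after step 3 (δ=0.06, a=0.9): (-0.128459, 12.133249, 2.932950, 5.175000)
after step 4 (δ=-0.15, a=2.4): (-1.394151, 12.401226, 2.851479, 5.775000)

(-1.3942, 12.4012, 2.8515, 5.7750)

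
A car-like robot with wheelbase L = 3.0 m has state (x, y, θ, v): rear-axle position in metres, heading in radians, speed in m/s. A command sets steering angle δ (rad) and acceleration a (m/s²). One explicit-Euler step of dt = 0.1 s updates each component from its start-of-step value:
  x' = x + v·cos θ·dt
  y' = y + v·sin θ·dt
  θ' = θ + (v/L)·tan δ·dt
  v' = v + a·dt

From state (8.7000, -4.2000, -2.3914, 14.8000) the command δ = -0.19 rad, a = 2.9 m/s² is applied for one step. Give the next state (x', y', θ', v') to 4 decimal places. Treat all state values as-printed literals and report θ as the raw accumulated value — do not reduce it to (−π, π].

x' = 8.7000 + 14.8000·cos(-2.3914)·0.1 = 7.6173
y' = -4.2000 + 14.8000·sin(-2.3914)·0.1 = -5.2090
θ' = -2.3914 + (14.8000/3.0)·tan(-0.19)·0.1 = -2.4863
v' = 14.8000 + 2.9000·0.1 = 15.0900

(7.6173, -5.2090, -2.4863, 15.0900)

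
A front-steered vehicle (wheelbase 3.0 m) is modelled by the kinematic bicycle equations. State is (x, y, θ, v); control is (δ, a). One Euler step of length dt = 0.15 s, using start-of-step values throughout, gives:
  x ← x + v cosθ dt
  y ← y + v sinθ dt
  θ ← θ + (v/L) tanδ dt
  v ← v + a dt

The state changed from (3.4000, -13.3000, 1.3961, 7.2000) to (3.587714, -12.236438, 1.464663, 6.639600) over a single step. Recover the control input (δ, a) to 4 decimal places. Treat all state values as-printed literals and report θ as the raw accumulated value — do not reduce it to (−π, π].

δ = 0.1882, a = -3.7360

a = (v'−v)/dt = (-0.560400)/0.15 = -3.7360
Δθ = θ'−θ = 0.068563;  (v·dt/L) = 7.2000·0.15/3.0 = 0.360000
tan δ = Δθ·L/(v·dt) = 0.190453  →  δ = 0.1882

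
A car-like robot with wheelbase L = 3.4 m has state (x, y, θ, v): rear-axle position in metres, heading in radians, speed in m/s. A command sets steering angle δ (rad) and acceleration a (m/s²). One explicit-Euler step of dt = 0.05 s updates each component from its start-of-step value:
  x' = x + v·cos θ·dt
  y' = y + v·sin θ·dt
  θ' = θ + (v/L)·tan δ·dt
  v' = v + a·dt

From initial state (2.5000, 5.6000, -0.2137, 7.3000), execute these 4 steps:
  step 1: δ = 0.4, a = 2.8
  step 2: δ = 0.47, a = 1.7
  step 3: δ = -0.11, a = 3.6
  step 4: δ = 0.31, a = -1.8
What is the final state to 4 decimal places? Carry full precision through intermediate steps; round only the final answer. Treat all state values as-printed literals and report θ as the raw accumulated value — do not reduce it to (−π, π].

after step 1 (δ=0.4, a=2.8): (2.856697, 5.522592, -0.168312, 7.440000)
after step 2 (δ=0.47, a=1.7): (3.223441, 5.460275, -0.112734, 7.525000)
after step 3 (δ=-0.11, a=3.6): (3.597302, 5.417948, -0.124957, 7.705000)
after step 4 (δ=0.31, a=-1.8): (3.979548, 5.369934, -0.088661, 7.615000)

(3.9795, 5.3699, -0.0887, 7.6150)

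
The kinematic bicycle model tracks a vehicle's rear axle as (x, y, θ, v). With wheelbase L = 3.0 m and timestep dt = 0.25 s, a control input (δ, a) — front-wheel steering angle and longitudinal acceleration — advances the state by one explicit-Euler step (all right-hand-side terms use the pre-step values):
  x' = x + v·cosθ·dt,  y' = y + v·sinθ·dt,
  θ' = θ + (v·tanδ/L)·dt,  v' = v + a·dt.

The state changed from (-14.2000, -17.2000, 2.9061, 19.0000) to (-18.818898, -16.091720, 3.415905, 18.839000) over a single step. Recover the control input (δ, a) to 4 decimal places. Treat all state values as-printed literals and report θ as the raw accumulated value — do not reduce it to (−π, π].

a = (v'−v)/dt = (-0.161000)/0.25 = -0.6440
Δθ = θ'−θ = 0.509805;  (v·dt/L) = 19.0000·0.25/3.0 = 1.583333
tan δ = Δθ·L/(v·dt) = 0.321982  →  δ = 0.3115

δ = 0.3115, a = -0.6440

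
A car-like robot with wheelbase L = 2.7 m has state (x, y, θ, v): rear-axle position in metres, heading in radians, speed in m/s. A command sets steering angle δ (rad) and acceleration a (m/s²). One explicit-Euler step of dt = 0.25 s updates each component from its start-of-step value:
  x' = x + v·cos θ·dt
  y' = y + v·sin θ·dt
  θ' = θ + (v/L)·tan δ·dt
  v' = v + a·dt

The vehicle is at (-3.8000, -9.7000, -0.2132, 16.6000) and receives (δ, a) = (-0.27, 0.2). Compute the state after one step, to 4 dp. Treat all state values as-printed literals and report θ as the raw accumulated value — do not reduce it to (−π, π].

(0.2560, -10.5781, -0.6386, 16.6500)

x' = -3.8000 + 16.6000·cos(-0.2132)·0.25 = 0.2560
y' = -9.7000 + 16.6000·sin(-0.2132)·0.25 = -10.5781
θ' = -0.2132 + (16.6000/2.7)·tan(-0.27)·0.25 = -0.6386
v' = 16.6000 + 0.2000·0.25 = 16.6500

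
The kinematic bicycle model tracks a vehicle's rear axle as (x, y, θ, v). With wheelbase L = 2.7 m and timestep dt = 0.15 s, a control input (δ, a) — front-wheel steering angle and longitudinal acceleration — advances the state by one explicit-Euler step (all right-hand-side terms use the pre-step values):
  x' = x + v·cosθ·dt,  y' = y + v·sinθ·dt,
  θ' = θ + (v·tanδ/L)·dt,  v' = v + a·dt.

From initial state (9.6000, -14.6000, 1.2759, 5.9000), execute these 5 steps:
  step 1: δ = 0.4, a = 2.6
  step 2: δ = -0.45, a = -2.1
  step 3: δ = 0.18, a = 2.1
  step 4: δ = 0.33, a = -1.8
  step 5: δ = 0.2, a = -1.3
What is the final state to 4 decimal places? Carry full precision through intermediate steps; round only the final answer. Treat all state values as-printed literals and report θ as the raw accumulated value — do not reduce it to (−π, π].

(10.6677, -10.1678, 1.4936, 5.8250)

after step 1 (δ=0.4, a=2.6): (9.857217, -13.753203, 1.414482, 6.290000)
after step 2 (δ=-0.45, a=-2.1): (10.004099, -12.821207, 1.245681, 5.975000)
after step 3 (δ=0.18, a=2.1): (10.290378, -11.971908, 1.306085, 6.290000)
after step 4 (δ=0.33, a=-1.8): (10.537226, -11.061272, 1.425778, 6.020000)
after step 5 (δ=0.2, a=-1.3): (10.667719, -10.167750, 1.493574, 5.825000)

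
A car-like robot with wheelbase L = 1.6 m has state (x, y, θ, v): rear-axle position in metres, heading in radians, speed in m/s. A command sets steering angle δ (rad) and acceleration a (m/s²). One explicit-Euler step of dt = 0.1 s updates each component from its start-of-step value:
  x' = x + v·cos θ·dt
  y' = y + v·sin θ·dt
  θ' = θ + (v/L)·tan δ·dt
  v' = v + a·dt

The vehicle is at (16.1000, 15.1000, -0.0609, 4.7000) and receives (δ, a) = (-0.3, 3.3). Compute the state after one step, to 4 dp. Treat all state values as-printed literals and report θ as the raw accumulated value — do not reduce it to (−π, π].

x' = 16.1000 + 4.7000·cos(-0.0609)·0.1 = 16.5691
y' = 15.1000 + 4.7000·sin(-0.0609)·0.1 = 15.0714
θ' = -0.0609 + (4.7000/1.6)·tan(-0.3)·0.1 = -0.1518
v' = 4.7000 + 3.3000·0.1 = 5.0300

(16.5691, 15.0714, -0.1518, 5.0300)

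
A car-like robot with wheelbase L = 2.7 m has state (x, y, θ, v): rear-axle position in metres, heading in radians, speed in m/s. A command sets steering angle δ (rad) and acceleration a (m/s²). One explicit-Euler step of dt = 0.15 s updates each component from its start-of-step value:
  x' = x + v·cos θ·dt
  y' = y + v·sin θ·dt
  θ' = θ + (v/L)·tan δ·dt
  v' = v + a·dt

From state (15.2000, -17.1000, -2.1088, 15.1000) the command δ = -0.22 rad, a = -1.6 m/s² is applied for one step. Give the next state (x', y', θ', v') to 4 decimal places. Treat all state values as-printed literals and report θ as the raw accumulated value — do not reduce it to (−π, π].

x' = 15.2000 + 15.1000·cos(-2.1088)·0.15 = 14.0394
y' = -17.1000 + 15.1000·sin(-2.1088)·0.15 = -19.0450
θ' = -2.1088 + (15.1000/2.7)·tan(-0.22)·0.15 = -2.2964
v' = 15.1000 − 1.6000·0.15 = 14.8600

(14.0394, -19.0450, -2.2964, 14.8600)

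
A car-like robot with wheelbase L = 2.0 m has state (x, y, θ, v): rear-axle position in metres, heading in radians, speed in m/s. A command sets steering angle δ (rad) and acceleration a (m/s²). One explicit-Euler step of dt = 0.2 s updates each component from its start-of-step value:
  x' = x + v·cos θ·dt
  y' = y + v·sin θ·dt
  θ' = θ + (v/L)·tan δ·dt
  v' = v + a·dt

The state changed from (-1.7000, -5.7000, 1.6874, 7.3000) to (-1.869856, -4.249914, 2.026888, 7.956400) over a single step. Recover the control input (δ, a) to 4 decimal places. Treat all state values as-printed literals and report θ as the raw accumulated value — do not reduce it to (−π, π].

δ = 0.4353, a = 3.2820

a = (v'−v)/dt = (0.656400)/0.2 = 3.2820
Δθ = θ'−θ = 0.339488;  (v·dt/L) = 7.3000·0.2/2.0 = 0.730000
tan δ = Δθ·L/(v·dt) = 0.465052  →  δ = 0.4353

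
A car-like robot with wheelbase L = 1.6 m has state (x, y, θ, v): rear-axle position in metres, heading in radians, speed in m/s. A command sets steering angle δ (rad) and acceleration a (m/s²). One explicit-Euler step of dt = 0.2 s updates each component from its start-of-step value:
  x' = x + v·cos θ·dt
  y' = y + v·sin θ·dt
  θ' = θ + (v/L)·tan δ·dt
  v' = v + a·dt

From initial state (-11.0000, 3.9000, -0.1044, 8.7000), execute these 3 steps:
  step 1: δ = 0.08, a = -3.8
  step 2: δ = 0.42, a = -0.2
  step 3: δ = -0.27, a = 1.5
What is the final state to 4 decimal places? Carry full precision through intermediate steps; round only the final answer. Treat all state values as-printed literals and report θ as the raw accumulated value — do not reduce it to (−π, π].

(-6.2429, 4.3443, 0.1527, 8.2000)

after step 1 (δ=0.08, a=-3.8): (-9.269474, 3.718674, -0.017214, 7.940000)
after step 2 (δ=0.42, a=-0.2): (-7.681709, 3.691339, 0.426009, 7.900000)
after step 3 (δ=-0.27, a=1.5): (-6.242926, 4.344259, 0.152711, 8.200000)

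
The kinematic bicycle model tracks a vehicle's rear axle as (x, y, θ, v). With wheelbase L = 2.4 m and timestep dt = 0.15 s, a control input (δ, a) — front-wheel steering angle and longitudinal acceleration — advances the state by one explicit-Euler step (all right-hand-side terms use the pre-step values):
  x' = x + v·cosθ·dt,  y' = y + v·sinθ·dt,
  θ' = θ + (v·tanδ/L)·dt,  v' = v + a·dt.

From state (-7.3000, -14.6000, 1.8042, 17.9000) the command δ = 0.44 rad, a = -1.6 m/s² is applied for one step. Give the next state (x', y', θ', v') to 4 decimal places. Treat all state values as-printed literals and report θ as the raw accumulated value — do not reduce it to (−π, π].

(-7.9210, -11.9878, 2.3309, 17.6600)

x' = -7.3000 + 17.9000·cos(1.8042)·0.15 = -7.9210
y' = -14.6000 + 17.9000·sin(1.8042)·0.15 = -11.9878
θ' = 1.8042 + (17.9000/2.4)·tan(0.44)·0.15 = 2.3309
v' = 17.9000 − 1.6000·0.15 = 17.6600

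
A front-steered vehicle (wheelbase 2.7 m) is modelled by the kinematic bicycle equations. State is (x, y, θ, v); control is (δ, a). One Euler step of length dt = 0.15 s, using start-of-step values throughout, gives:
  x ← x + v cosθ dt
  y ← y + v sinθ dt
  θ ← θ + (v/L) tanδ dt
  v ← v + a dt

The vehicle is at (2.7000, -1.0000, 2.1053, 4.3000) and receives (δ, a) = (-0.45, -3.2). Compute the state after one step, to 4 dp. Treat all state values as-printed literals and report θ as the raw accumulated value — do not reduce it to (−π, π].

x' = 2.7000 + 4.3000·cos(2.1053)·0.15 = 2.3714
y' = -1.0000 + 4.3000·sin(2.1053)·0.15 = -0.4450
θ' = 2.1053 + (4.3000/2.7)·tan(-0.45)·0.15 = 1.9899
v' = 4.3000 − 3.2000·0.15 = 3.8200

(2.3714, -0.4450, 1.9899, 3.8200)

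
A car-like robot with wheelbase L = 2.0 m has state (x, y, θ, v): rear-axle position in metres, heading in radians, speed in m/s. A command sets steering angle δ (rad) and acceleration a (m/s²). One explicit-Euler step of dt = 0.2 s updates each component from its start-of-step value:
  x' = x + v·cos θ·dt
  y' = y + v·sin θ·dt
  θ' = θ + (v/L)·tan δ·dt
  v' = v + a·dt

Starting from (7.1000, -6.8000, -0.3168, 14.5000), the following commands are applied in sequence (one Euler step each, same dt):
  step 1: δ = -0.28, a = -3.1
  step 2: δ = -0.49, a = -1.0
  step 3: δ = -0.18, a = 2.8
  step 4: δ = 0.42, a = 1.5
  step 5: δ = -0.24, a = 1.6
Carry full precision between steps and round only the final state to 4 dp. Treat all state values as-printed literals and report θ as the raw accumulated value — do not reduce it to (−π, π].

(13.1019, -17.6751, -1.4429, 14.8600)

after step 1 (δ=-0.28, a=-3.1): (9.855688, -7.703429, -0.733754, 13.880000)
after step 2 (δ=-0.49, a=-1.0): (11.917328, -9.562412, -1.474097, 13.680000)
after step 3 (δ=-0.18, a=2.8): (12.181487, -12.285630, -1.723031, 14.240000)
after step 4 (δ=0.42, a=1.5): (11.749596, -15.100692, -1.087112, 14.540000)
after step 5 (δ=-0.24, a=1.6): (13.101945, -17.675107, -1.442930, 14.860000)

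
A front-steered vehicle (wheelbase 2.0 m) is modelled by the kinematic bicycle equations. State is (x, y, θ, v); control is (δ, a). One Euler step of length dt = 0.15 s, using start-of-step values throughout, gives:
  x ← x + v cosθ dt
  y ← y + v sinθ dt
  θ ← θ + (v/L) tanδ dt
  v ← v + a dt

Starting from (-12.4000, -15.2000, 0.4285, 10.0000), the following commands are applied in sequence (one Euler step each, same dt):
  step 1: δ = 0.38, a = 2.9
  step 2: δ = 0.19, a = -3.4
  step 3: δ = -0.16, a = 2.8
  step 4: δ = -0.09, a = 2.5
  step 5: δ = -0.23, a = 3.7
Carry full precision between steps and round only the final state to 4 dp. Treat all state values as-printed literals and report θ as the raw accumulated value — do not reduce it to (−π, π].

(-6.5488, -10.3002, 0.5002, 11.2750)

after step 1 (δ=0.38, a=2.9): (-11.035615, -14.576740, 0.728060, 10.435000)
after step 2 (δ=0.19, a=-3.4): (-9.867207, -13.535187, 0.878574, 9.925000)
after step 3 (δ=-0.16, a=2.8): (-8.917013, -12.389104, 0.758447, 10.345000)
after step 4 (δ=-0.09, a=2.5): (-7.790590, -11.321818, 0.688429, 10.720000)
after step 5 (δ=-0.23, a=3.7): (-6.548820, -10.300216, 0.500178, 11.275000)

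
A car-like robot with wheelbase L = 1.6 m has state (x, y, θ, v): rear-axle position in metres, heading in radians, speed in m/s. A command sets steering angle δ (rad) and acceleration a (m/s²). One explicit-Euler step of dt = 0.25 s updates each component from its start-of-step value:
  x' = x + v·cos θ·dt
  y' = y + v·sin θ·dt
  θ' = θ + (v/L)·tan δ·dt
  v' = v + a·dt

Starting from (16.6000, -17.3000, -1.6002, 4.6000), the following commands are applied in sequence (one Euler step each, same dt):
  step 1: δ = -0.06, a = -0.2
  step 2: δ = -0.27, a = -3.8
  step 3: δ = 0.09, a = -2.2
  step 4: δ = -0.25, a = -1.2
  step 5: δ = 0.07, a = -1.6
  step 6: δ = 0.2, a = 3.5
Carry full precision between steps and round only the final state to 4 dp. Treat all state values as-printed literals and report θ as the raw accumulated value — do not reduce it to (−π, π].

(15.6701, -22.4035, -1.8065, 3.2250)

after step 1 (δ=-0.06, a=-0.2): (16.566191, -18.449503, -1.643377, 4.550000)
after step 2 (δ=-0.27, a=-3.8): (16.483703, -19.584008, -1.840135, 3.600000)
after step 3 (δ=0.09, a=-2.2): (16.244219, -20.451561, -1.789372, 3.050000)
after step 4 (δ=-0.25, a=-1.2): (16.078878, -21.195919, -1.911059, 2.750000)
after step 5 (δ=0.07, a=-1.6): (15.849436, -21.844002, -1.880931, 2.350000)
after step 6 (δ=0.2, a=3.5): (15.670138, -22.403474, -1.806499, 3.225000)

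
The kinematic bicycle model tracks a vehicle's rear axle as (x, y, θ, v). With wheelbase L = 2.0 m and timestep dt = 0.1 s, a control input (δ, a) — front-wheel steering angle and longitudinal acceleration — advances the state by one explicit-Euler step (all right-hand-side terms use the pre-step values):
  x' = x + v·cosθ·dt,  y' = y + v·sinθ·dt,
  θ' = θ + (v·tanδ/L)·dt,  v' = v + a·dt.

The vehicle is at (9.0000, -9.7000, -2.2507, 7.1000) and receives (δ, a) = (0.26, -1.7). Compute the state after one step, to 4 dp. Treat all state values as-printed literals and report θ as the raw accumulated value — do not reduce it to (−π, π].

x' = 9.0000 + 7.1000·cos(-2.2507)·0.1 = 8.5536
y' = -9.7000 + 7.1000·sin(-2.2507)·0.1 = -10.2521
θ' = -2.2507 + (7.1000/2.0)·tan(0.26)·0.1 = -2.1563
v' = 7.1000 − 1.7000·0.1 = 6.9300

(8.5536, -10.2521, -2.1563, 6.9300)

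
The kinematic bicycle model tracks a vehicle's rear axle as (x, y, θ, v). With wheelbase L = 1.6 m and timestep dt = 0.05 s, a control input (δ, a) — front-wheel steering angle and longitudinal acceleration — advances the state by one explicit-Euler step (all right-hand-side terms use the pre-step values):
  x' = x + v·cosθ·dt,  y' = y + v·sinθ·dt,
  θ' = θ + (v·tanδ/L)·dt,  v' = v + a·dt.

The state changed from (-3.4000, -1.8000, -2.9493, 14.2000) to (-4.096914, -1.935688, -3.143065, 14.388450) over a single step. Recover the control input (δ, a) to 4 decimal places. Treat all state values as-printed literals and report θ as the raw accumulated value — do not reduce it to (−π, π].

δ = -0.4117, a = 3.7690

a = (v'−v)/dt = (0.188450)/0.05 = 3.7690
Δθ = θ'−θ = -0.193765;  (v·dt/L) = 14.2000·0.05/1.6 = 0.443750
tan δ = Δθ·L/(v·dt) = -0.436654  →  δ = -0.4117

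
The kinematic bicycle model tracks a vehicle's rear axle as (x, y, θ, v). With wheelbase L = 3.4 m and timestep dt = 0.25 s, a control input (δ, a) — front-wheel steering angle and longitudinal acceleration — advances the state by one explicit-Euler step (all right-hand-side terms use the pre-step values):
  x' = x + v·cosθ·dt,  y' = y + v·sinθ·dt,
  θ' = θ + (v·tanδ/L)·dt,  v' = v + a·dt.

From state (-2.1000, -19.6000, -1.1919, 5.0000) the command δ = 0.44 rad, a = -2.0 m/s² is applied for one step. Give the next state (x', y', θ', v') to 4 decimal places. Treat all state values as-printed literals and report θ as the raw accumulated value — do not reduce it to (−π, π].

x' = -2.1000 + 5.0000·cos(-1.1919)·0.25 = -1.6376
y' = -19.6000 + 5.0000·sin(-1.1919)·0.25 = -20.7613
θ' = -1.1919 + (5.0000/3.4)·tan(0.44)·0.25 = -1.0188
v' = 5.0000 − 2.0000·0.25 = 4.5000

(-1.6376, -20.7613, -1.0188, 4.5000)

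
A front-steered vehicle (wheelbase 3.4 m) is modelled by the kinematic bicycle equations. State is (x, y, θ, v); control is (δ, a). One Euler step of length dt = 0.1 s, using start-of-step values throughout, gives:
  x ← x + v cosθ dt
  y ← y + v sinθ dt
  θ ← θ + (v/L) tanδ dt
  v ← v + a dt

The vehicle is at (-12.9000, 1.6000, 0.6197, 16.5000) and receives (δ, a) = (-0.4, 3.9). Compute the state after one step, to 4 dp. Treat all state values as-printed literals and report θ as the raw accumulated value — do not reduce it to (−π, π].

(-11.5568, 2.5583, 0.4145, 16.8900)

x' = -12.9000 + 16.5000·cos(0.6197)·0.1 = -11.5568
y' = 1.6000 + 16.5000·sin(0.6197)·0.1 = 2.5583
θ' = 0.6197 + (16.5000/3.4)·tan(-0.4)·0.1 = 0.4145
v' = 16.5000 + 3.9000·0.1 = 16.8900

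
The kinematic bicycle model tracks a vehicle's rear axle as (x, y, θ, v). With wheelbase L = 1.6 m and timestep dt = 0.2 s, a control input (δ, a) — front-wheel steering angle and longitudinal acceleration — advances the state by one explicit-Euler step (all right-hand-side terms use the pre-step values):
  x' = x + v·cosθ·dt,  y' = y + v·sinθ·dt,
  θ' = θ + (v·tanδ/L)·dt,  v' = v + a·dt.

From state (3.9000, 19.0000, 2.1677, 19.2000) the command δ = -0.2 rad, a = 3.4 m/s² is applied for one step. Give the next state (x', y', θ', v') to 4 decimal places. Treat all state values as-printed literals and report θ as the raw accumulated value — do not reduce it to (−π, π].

x' = 3.9000 + 19.2000·cos(2.1677)·0.2 = 1.7416
y' = 19.0000 + 19.2000·sin(2.1677)·0.2 = 22.1760
θ' = 2.1677 + (19.2000/1.6)·tan(-0.2)·0.2 = 1.6812
v' = 19.2000 + 3.4000·0.2 = 19.8800

(1.7416, 22.1760, 1.6812, 19.8800)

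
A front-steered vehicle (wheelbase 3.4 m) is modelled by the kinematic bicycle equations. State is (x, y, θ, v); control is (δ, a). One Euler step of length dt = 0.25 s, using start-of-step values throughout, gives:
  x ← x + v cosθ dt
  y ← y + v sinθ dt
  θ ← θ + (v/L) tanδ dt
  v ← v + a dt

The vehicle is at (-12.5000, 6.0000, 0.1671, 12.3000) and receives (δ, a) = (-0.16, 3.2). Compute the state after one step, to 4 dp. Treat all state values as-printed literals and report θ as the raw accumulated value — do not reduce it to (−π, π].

x' = -12.5000 + 12.3000·cos(0.1671)·0.25 = -9.4678
y' = 6.0000 + 12.3000·sin(0.1671)·0.25 = 6.5114
θ' = 0.1671 + (12.3000/3.4)·tan(-0.16)·0.25 = 0.0211
v' = 12.3000 + 3.2000·0.25 = 13.1000

(-9.4678, 6.5114, 0.0211, 13.1000)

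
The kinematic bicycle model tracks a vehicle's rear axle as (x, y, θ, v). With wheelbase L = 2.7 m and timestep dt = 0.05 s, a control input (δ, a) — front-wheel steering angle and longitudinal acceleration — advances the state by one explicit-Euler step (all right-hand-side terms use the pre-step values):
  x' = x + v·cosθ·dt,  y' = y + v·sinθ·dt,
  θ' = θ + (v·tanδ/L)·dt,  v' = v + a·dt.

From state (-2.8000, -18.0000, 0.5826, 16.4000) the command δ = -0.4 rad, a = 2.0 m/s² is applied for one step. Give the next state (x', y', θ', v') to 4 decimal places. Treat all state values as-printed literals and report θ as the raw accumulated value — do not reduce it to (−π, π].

(-2.1153, -17.5488, 0.4542, 16.5000)

x' = -2.8000 + 16.4000·cos(0.5826)·0.05 = -2.1153
y' = -18.0000 + 16.4000·sin(0.5826)·0.05 = -17.5488
θ' = 0.5826 + (16.4000/2.7)·tan(-0.4)·0.05 = 0.4542
v' = 16.4000 + 2.0000·0.05 = 16.5000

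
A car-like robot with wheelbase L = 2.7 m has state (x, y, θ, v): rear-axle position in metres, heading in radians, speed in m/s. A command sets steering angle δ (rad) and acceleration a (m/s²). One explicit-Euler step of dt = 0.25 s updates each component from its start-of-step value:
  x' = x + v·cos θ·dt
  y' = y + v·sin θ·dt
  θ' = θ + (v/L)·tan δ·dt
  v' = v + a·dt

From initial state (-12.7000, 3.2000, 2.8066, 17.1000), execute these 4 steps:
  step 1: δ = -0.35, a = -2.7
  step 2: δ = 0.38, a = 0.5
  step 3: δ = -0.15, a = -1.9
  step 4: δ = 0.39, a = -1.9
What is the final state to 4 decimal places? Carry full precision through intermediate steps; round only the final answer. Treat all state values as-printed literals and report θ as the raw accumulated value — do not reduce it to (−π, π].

(-26.6467, 11.1555, 3.2163, 15.6000)

after step 1 (δ=-0.35, a=-2.7): (-16.737364, 4.605459, 2.228638, 16.425000)
after step 2 (δ=0.38, a=0.5): (-19.247969, 7.854790, 2.836078, 16.550000)
after step 3 (δ=-0.15, a=-1.9): (-23.193871, 9.099282, 2.604478, 16.075000)
after step 4 (δ=0.39, a=-1.9): (-26.646735, 11.155513, 3.216302, 15.600000)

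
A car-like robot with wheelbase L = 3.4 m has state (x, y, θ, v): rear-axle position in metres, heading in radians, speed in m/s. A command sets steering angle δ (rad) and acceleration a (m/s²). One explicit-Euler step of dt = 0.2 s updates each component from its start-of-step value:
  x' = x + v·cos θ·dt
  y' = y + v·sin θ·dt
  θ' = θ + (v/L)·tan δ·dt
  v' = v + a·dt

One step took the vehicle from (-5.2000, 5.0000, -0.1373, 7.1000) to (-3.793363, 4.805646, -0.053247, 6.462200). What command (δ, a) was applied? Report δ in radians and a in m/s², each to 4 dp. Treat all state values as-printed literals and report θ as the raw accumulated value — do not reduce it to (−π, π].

δ = 0.1986, a = -3.1890

a = (v'−v)/dt = (-0.637800)/0.2 = -3.1890
Δθ = θ'−θ = 0.084053;  (v·dt/L) = 7.1000·0.2/3.4 = 0.417647
tan δ = Δθ·L/(v·dt) = 0.201254  →  δ = 0.1986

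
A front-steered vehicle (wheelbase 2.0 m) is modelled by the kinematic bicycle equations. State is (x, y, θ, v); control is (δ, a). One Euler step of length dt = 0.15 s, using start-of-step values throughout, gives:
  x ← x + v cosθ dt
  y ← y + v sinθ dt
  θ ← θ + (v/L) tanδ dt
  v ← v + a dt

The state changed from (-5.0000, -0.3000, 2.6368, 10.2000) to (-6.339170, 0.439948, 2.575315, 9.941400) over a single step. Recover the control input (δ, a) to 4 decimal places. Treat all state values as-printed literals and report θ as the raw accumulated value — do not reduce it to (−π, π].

a = (v'−v)/dt = (-0.258600)/0.15 = -1.7240
Δθ = θ'−θ = -0.061485;  (v·dt/L) = 10.2000·0.15/2.0 = 0.765000
tan δ = Δθ·L/(v·dt) = -0.080373  →  δ = -0.0802

δ = -0.0802, a = -1.7240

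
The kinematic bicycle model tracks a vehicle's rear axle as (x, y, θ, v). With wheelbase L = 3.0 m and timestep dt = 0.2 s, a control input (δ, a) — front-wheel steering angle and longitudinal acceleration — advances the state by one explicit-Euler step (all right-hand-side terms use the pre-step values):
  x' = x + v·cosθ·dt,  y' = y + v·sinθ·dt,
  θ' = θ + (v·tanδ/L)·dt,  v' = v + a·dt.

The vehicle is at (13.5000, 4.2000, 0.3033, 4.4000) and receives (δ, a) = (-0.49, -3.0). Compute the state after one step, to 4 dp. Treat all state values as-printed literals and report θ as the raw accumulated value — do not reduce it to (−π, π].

(14.3398, 4.4628, 0.1468, 3.8000)

x' = 13.5000 + 4.4000·cos(0.3033)·0.2 = 14.3398
y' = 4.2000 + 4.4000·sin(0.3033)·0.2 = 4.4628
θ' = 0.3033 + (4.4000/3.0)·tan(-0.49)·0.2 = 0.1468
v' = 4.4000 − 3.0000·0.2 = 3.8000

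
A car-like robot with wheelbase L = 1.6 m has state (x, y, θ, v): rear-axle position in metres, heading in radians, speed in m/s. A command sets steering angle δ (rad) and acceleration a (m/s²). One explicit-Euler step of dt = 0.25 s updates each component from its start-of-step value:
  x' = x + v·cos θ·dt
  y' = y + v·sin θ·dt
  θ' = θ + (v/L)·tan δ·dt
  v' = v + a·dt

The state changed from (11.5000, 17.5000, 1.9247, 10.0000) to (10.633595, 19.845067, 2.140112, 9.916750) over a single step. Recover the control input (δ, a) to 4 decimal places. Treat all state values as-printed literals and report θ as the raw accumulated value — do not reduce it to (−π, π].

δ = 0.1370, a = -0.3330

a = (v'−v)/dt = (-0.083250)/0.25 = -0.3330
Δθ = θ'−θ = 0.215412;  (v·dt/L) = 10.0000·0.25/1.6 = 1.562500
tan δ = Δθ·L/(v·dt) = 0.137864  →  δ = 0.1370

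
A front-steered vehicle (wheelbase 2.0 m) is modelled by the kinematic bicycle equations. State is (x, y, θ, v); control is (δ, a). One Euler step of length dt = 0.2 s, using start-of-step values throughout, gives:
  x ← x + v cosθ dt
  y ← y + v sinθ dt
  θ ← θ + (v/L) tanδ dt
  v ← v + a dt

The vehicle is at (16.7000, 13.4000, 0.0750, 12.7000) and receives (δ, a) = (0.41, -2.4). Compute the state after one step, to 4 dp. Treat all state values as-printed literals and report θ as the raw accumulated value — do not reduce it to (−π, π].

x' = 16.7000 + 12.7000·cos(0.0750)·0.2 = 19.2329
y' = 13.4000 + 12.7000·sin(0.0750)·0.2 = 13.5903
θ' = 0.0750 + (12.7000/2.0)·tan(0.41)·0.2 = 0.6270
v' = 12.7000 − 2.4000·0.2 = 12.2200

(19.2329, 13.5903, 0.6270, 12.2200)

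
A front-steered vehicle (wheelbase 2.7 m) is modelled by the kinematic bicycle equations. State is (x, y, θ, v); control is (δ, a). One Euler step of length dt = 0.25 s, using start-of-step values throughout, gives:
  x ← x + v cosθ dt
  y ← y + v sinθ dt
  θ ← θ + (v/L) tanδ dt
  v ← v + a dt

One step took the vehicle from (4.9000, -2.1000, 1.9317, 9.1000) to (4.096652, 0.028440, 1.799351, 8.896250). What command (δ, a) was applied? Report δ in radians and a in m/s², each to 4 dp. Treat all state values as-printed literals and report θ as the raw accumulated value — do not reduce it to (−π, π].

δ = -0.1558, a = -0.8150

a = (v'−v)/dt = (-0.203750)/0.25 = -0.8150
Δθ = θ'−θ = -0.132349;  (v·dt/L) = 9.1000·0.25/2.7 = 0.842593
tan δ = Δθ·L/(v·dt) = -0.157074  →  δ = -0.1558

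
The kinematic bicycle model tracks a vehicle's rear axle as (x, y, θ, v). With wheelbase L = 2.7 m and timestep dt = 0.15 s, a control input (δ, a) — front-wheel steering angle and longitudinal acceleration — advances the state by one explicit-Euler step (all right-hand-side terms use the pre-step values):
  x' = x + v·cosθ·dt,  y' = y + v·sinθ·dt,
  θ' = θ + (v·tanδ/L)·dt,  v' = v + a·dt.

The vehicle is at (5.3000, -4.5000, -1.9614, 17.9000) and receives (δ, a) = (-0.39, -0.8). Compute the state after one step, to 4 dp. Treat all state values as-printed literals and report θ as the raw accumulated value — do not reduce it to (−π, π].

x' = 5.3000 + 17.9000·cos(-1.9614)·0.15 = 4.2777
y' = -4.5000 + 17.9000·sin(-1.9614)·0.15 = -6.9828
θ' = -1.9614 + (17.9000/2.7)·tan(-0.39)·0.15 = -2.3702
v' = 17.9000 − 0.8000·0.15 = 17.7800

(4.2777, -6.9828, -2.3702, 17.7800)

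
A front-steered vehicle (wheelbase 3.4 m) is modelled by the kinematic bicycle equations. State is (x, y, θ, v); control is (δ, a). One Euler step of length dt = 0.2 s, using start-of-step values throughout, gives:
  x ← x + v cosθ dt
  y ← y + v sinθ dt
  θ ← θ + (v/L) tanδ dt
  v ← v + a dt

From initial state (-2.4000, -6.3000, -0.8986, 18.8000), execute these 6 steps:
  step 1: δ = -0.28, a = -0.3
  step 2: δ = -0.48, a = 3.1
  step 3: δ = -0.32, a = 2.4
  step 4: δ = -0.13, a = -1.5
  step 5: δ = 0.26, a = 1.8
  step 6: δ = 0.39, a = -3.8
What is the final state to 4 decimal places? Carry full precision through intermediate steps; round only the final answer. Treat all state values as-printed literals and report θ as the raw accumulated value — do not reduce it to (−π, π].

(-6.2057, -26.2723, -1.5335, 19.1400)

after step 1 (δ=-0.28, a=-0.3): (-0.058625, -9.242034, -1.216601, 18.740000)
after step 2 (δ=-0.48, a=3.1): (1.241314, -12.757381, -1.790498, 19.360000)
after step 3 (δ=-0.32, a=2.4): (0.397456, -16.536307, -2.167892, 19.840000)
after step 4 (δ=-0.13, a=-1.5): (-1.833525, -19.817732, -2.320470, 19.540000)
after step 5 (δ=0.26, a=1.8): (-4.496437, -22.678040, -2.014702, 19.900000)
after step 6 (δ=0.39, a=-3.8): (-6.205728, -26.272303, -1.533526, 19.140000)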